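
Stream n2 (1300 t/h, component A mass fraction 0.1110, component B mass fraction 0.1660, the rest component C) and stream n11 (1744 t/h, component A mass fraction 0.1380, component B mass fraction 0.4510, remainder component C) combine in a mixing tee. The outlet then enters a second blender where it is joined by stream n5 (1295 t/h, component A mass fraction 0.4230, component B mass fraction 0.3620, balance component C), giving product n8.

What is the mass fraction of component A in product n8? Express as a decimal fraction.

0.2150

Overall, product flow = 4339 t/h.
component A in = 1300×0.111 + 1744×0.138 + 1295×0.423 = 932.76 t/h.
component A fraction in n8 = 0.2150.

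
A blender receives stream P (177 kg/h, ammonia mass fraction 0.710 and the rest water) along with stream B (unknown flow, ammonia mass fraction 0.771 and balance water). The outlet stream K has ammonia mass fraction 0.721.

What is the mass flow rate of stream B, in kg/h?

38.94 kg/h

Let B be the unknown flow. Total out = 177 + B.
ammonia balance: 125.67 + 0.771·B = 0.721·(177 + B)
(0.771 − 0.721)·B = 0.721×177 − 125.67 = 1.947
B = 1.947 / 0.050 = 38.94 kg/h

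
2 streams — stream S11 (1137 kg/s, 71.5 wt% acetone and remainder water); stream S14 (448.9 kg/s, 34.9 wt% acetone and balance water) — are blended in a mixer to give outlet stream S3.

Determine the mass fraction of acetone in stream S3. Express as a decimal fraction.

0.611

Total flow out = 1137 + 448.9 = 1585.9 kg/s.
acetone in = 1137×0.715 + 448.9×0.349 = 969.62 kg/s.
acetone mass fraction in S3 = 969.62/1585.9 = 0.611.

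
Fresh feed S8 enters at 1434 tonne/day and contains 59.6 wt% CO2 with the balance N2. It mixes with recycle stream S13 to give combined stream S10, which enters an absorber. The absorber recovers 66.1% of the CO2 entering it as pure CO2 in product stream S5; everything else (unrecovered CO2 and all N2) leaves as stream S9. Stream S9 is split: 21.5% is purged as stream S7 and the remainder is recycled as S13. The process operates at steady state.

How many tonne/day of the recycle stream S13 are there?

N2 enters only via S8 and leaves only via the purge: 1434×0.404 = 0.215×(N2 in S9), and the absorber passes all N2, so N2 in S10 = N2 in S9 = 2694.6 tonne/day.
CO2 in S10: m_A = 1434×0.596 + (1−0.215)·(1−0.661)·m_A, so m_A = 854.66/0.7339 = 1164.6 tonne/day.
S9 = (1−0.661)×1164.6 + 2694.6 = 3089.4 tonne/day.
Recycle S13 = (1−0.215)×3089.4 = 2425.2 tonne/day.

2425 tonne/day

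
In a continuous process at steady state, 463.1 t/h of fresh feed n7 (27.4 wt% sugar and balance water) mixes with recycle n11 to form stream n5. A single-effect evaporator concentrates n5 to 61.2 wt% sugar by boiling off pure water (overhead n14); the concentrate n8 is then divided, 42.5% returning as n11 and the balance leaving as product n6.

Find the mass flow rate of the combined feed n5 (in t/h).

Overall sugar balance (none leaves overhead): sugar in fresh feed = sugar in product, i.e. 463.1×0.274 = (1−0.425)·n8·0.612.
n8 = 126.89/(0.612×0.575) = 360.58 t/h.
Recycle n11 = 0.425×360.58 = 153.25 t/h.
Combined feed n5 = 463.1 + 153.25 = 616.35 t/h.

616.3 t/h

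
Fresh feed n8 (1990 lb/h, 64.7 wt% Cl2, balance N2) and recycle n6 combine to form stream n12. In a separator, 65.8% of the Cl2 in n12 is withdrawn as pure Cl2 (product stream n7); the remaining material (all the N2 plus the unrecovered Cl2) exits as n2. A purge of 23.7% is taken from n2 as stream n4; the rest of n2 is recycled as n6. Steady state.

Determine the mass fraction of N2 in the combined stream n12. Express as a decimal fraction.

N2 enters only via n8 and leaves only via the purge: 1990×0.353 = 0.237×(N2 in n2), and the separator passes all N2, so N2 in n12 = N2 in n2 = 2964 lb/h.
Cl2 in n12: m_A = 1990×0.647 + (1−0.237)·(1−0.658)·m_A, so m_A = 1287.5/0.7391 = 1742.1 lb/h.
n12 = 1742.1 + 2964 = 4706.1 lb/h.
N2 fraction in n12 = 2964/4706.1 = 0.630.

0.630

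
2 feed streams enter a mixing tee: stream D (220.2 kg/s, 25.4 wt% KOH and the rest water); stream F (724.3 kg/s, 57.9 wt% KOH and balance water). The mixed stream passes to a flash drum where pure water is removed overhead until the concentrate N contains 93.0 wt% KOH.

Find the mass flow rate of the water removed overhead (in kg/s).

433.4 kg/s

KOH entering = 220.2×0.254 + 724.3×0.579 = 475.3 kg/s.
All KOH reports to N, so N = 475.3/0.930 = 511.08 kg/s.
Total feed = 944.5 kg/s; overhead = 944.5 − 511.08 = 433.42 kg/s.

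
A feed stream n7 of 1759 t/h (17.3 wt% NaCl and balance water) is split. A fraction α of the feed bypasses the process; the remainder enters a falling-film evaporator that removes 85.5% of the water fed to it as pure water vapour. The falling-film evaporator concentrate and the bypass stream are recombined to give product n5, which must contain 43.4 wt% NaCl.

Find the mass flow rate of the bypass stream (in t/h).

263 t/h

All 1759×0.173 = 304.31 t/h of NaCl reaches n5, so n5 = 304.31/0.434 = 701.17 t/h and vapour = 1057.8 t/h.
The evaporator receives (1−α)·1759 of feed at 0.827 water and removes 0.855 of that water:
0.855×0.827×(1−α)×1759 = 1057.8
(1−α) = 1057.8/1243.8 = 0.8505;  α = 0.1495.
Bypass flow = 0.1495×1759 = 262.95 t/h.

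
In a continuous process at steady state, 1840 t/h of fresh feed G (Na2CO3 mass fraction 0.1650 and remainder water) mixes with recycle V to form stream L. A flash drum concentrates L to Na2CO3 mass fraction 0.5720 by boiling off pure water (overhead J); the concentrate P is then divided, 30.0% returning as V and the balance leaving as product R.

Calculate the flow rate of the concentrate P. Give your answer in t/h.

Overall Na2CO3 balance (none leaves overhead): Na2CO3 in fresh feed = Na2CO3 in product, i.e. 1840×0.165 = (1−0.300)·P·0.572.
P = 303.6/(0.572×0.700) = 758.24 t/h.

758.2 t/h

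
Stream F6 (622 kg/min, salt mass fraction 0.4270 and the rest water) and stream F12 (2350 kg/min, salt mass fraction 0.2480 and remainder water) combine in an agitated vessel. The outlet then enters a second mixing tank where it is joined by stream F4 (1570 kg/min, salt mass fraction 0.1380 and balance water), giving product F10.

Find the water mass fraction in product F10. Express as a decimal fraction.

0.7655

Overall, product flow = 4542 kg/min.
water in = 622×0.573 + 2350×0.752 + 1570×0.862 = 3476.9 kg/min.
water fraction in F10 = 0.7655.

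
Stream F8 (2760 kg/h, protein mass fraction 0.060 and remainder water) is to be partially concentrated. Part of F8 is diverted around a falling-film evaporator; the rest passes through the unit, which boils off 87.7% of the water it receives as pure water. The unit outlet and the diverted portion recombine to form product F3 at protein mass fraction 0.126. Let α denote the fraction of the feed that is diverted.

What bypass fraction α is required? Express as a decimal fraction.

All 2760×0.060 = 165.6 kg/h of protein reaches F3, so F3 = 165.6/0.126 = 1314.3 kg/h and vapour = 1445.7 kg/h.
The evaporator receives (1−α)·2760 of feed at 0.940 water and removes 0.877 of that water:
0.877×0.940×(1−α)×2760 = 1445.7
(1−α) = 1445.7/2275.3 = 0.6354;  α = 0.3646.

0.365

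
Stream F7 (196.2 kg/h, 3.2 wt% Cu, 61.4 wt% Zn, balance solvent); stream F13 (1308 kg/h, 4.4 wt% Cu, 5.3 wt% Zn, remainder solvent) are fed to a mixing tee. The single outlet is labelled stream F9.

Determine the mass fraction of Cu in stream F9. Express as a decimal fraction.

0.042

Total flow out = 196.2 + 1308 = 1504.2 kg/h.
Cu in = 196.2×0.032 + 1308×0.044 = 63.83 kg/h.
Cu mass fraction in F9 = 63.83/1504.2 = 0.042.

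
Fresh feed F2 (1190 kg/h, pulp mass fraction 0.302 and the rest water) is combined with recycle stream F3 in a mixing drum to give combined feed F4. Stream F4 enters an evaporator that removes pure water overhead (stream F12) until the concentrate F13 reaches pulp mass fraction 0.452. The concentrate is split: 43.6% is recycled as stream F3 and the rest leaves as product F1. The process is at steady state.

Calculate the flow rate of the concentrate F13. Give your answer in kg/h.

Overall pulp balance (none leaves overhead): pulp in fresh feed = pulp in product, i.e. 1190×0.302 = (1−0.436)·F13·0.452.
F13 = 359.38/(0.452×0.564) = 1409.7 kg/h.

1410 kg/h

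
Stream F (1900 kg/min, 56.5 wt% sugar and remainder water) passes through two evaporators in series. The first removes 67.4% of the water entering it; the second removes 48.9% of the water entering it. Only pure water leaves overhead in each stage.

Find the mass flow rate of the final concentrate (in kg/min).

water in feed = 1900×0.435 = 826.5 kg/min.
After stage 1: water left = (1−0.674)×826.5 = 269.44; stream total = 1342.9 kg/min.
After stage 2: water left = (1−0.489)×269.44 = 137.68; final concentrate = 1211.2 kg/min.

1211 kg/min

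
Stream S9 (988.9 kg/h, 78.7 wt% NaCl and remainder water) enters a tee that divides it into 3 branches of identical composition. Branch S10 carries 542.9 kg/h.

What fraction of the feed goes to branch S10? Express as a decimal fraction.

0.549

Fraction to S10 = 542.9/988.9 = 0.5490.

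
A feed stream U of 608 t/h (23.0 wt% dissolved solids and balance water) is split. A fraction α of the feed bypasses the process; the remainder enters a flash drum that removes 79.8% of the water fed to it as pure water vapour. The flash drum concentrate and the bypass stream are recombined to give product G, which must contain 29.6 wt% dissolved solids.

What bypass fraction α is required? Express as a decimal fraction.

All 608×0.230 = 139.84 t/h of dissolved solids reaches G, so G = 139.84/0.296 = 472.43 t/h and vapour = 135.57 t/h.
The evaporator receives (1−α)·608 of feed at 0.770 water and removes 0.798 of that water:
0.798×0.770×(1−α)×608 = 135.57
(1−α) = 135.57/373.59 = 0.3629;  α = 0.6371.

0.637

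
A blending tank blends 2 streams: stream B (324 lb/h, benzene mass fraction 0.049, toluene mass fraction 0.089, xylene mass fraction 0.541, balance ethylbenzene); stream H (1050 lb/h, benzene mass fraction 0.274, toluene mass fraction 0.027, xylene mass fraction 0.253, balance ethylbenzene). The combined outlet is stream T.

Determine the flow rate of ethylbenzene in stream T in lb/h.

ethylbenzene out = ethylbenzene in = 324×0.321 + 1050×0.446 = 572.3 lb/h.

572.3 lb/h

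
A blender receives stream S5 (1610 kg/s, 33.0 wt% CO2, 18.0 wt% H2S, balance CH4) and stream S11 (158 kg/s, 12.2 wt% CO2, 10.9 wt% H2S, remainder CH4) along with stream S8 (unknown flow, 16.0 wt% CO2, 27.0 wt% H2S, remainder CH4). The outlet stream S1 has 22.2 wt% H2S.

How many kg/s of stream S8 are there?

Let S8 be the unknown flow. Total out = 1768 + S8.
H2S balance: 307.02 + 0.270·S8 = 0.222·(1768 + S8)
(0.270 − 0.222)·S8 = 0.222×1768 − 307.02 = 85.474
S8 = 85.474 / 0.048 = 1780.7 kg/s

1781 kg/s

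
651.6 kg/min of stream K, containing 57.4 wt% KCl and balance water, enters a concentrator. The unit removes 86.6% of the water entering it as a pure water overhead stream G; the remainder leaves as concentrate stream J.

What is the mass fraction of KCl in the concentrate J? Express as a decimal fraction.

KCl is not removed: 651.6×0.574 = 374.02 kg/min of KCl enters J.
water entering = 651.6×0.426 = 277.58 kg/min; overhead removed = 0.866×277.58 = 240.39 kg/min.
Concentrate = 651.6 − 240.39 = 411.21 kg/min.
Mass fraction = 374.02/411.21 = 0.9095.

0.9095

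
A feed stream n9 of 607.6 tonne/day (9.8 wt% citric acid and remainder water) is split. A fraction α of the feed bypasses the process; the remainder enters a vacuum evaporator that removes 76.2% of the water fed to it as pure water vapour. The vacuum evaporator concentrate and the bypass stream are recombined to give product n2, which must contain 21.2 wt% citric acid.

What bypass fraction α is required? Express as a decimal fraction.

0.218

All 607.6×0.098 = 59.545 tonne/day of citric acid reaches n2, so n2 = 59.545/0.212 = 280.87 tonne/day and vapour = 326.73 tonne/day.
The evaporator receives (1−α)·607.6 of feed at 0.902 water and removes 0.762 of that water:
0.762×0.902×(1−α)×607.6 = 326.73
(1−α) = 326.73/417.62 = 0.7824;  α = 0.2176.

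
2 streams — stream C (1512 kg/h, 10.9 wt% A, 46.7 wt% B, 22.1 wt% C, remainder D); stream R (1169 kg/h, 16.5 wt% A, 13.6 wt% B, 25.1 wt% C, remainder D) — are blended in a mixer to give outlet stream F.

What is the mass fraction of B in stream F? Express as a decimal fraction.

Total flow out = 1512 + 1169 = 2681 kg/h.
B in = 1512×0.467 + 1169×0.136 = 865.09 kg/h.
B mass fraction in F = 865.09/2681 = 0.323.

0.323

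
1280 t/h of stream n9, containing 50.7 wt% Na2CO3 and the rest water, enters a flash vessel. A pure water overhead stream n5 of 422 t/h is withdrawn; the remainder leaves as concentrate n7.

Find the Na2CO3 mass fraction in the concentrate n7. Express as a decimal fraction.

0.756

Na2CO3 is not removed: 1280×0.507 = 648.96 t/h of Na2CO3 enters n7.
Concentrate = 1280 − 422 = 858 t/h.
Mass fraction = 648.96/858 = 0.756.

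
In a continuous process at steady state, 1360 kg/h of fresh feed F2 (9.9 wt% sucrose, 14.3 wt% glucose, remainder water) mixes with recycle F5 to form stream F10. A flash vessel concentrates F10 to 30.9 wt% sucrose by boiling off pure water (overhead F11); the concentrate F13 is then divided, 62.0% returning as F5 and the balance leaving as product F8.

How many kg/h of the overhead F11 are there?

Overall sucrose balance (none leaves overhead): sucrose in fresh feed = sucrose in product, i.e. 1360×0.099 = (1−0.620)·F13·0.309.
F13 = 134.64/(0.309×0.380) = 1146.7 kg/h.
Recycle F5 = 0.620×1146.7 = 710.92 kg/h.
Combined feed F10 = 1360 + 710.92 = 2070.9 kg/h.
Overhead F11 = F10 − F13 = 2070.9 − 1146.7 = 924.27 kg/h.

924.3 kg/h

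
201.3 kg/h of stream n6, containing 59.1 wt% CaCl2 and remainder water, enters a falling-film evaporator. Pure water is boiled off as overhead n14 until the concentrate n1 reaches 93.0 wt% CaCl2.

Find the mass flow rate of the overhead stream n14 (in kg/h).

73.38 kg/h

CaCl2 is conserved: 201.3×0.591 = 118.97 kg/h all reports to the concentrate.
Concentrate = 118.97/(target fraction) = 127.92 kg/h.
Overhead = 201.3 − 127.92 = 73.377 kg/h.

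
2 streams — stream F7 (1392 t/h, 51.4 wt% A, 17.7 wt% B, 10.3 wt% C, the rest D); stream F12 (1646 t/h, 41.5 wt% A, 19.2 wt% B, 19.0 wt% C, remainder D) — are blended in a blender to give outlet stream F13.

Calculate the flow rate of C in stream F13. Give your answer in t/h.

456.1 t/h

C out = C in = 1392×0.103 + 1646×0.190 = 456.12 t/h.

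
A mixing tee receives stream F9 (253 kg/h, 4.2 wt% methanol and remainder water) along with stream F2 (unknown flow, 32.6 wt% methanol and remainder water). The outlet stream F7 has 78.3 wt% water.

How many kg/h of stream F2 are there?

406.2 kg/h

Let F2 be the unknown flow. Total out = 253 + F2.
water balance: 242.37 + 0.674·F2 = 0.783·(253 + F2)
(0.674 − 0.783)·F2 = 0.783×253 − 242.37 = -44.275
F2 = -44.275 / -0.109 = 406.19 kg/h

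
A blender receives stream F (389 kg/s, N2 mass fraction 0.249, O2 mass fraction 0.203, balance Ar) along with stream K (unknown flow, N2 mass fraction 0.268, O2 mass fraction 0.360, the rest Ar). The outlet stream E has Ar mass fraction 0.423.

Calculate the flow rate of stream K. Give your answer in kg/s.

953.4 kg/s

Let K be the unknown flow. Total out = 389 + K.
Ar balance: 213.17 + 0.372·K = 0.423·(389 + K)
(0.372 − 0.423)·K = 0.423×389 − 213.17 = -48.625
K = -48.625 / -0.051 = 953.43 kg/s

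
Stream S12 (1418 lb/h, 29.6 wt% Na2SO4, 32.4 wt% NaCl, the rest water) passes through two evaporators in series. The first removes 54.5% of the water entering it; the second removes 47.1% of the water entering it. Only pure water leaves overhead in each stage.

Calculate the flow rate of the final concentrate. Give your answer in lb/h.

water in feed = 1418×0.380 = 538.84 lb/h.
After stage 1: water left = (1−0.545)×538.84 = 245.17; stream total = 1124.3 lb/h.
After stage 2: water left = (1−0.471)×245.17 = 129.7; final concentrate = 1008.9 lb/h.

1009 lb/h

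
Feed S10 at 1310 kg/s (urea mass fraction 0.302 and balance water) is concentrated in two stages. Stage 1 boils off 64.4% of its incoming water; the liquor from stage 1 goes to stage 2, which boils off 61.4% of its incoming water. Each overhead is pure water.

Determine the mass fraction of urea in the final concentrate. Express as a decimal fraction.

0.759

water in feed = 1310×0.698 = 914.38 kg/s.
After stage 1: water left = (1−0.644)×914.38 = 325.52; stream total = 721.14 kg/s.
After stage 2: water left = (1−0.614)×325.52 = 125.65; final concentrate = 521.27 kg/s.
urea fraction = 395.62/521.27 = 0.759.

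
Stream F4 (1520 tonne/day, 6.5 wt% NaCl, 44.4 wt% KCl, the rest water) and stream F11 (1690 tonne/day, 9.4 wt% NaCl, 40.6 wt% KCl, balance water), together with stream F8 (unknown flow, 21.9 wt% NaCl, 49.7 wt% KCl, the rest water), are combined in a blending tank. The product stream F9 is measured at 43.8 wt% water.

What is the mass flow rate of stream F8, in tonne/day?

1204 tonne/day

Let F8 be the unknown flow. Total out = 3210 + F8.
water balance: 1591.3 + 0.284·F8 = 0.438·(3210 + F8)
(0.284 − 0.438)·F8 = 0.438×3210 − 1591.3 = -185.34
F8 = -185.34 / -0.154 = 1203.5 tonne/day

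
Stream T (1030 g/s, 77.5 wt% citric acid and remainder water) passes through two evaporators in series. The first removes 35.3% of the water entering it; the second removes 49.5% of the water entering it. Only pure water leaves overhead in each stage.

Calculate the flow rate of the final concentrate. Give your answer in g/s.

water in feed = 1030×0.225 = 231.75 g/s.
After stage 1: water left = (1−0.353)×231.75 = 149.94; stream total = 948.19 g/s.
After stage 2: water left = (1−0.495)×149.94 = 75.721; final concentrate = 873.97 g/s.

874 g/s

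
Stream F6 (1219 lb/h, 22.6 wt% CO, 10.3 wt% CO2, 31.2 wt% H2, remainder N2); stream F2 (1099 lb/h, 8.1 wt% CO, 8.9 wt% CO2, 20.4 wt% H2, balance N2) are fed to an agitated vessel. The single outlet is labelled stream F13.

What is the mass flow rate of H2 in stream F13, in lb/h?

604.5 lb/h

H2 out = H2 in = 1219×0.312 + 1099×0.204 = 604.52 lb/h.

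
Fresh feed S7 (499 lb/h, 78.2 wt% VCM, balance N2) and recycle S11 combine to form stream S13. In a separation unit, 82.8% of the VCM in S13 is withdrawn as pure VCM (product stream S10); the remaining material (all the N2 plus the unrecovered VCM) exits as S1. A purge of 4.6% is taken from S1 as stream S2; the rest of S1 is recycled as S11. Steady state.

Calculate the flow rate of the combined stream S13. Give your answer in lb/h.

2832 lb/h

N2 enters only via S7 and leaves only via the purge: 499×0.218 = 0.046×(N2 in S1), and the separation unit passes all N2, so N2 in S13 = N2 in S1 = 2364.8 lb/h.
VCM in S13: m_A = 499×0.782 + (1−0.046)·(1−0.828)·m_A, so m_A = 390.22/0.8359 = 466.82 lb/h.
S13 = 466.82 + 2364.8 = 2831.6 lb/h.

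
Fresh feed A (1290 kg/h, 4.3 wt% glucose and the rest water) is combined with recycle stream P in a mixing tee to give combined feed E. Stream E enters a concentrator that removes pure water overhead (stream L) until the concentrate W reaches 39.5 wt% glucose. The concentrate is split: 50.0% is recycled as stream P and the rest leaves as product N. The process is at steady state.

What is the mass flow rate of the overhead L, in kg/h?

Overall glucose balance (none leaves overhead): glucose in fresh feed = glucose in product, i.e. 1290×0.043 = (1−0.500)·W·0.395.
W = 55.47/(0.395×0.500) = 280.86 kg/h.
Recycle P = 0.500×280.86 = 140.43 kg/h.
Combined feed E = 1290 + 140.43 = 1430.4 kg/h.
Overhead L = E − W = 1430.4 − 280.86 = 1149.6 kg/h.

1150 kg/h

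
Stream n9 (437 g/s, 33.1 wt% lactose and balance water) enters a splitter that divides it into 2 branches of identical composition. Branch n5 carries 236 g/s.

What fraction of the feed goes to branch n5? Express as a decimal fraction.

0.540

Fraction to n5 = 236/437 = 0.5400.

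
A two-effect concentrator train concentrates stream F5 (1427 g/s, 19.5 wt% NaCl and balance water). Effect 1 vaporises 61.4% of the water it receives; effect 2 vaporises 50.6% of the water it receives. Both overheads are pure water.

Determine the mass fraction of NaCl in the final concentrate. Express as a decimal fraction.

0.560

water in feed = 1427×0.805 = 1148.7 g/s.
After stage 1: water left = (1−0.614)×1148.7 = 443.41; stream total = 721.68 g/s.
After stage 2: water left = (1−0.506)×443.41 = 219.05; final concentrate = 497.31 g/s.
NaCl fraction = 278.26/497.31 = 0.560.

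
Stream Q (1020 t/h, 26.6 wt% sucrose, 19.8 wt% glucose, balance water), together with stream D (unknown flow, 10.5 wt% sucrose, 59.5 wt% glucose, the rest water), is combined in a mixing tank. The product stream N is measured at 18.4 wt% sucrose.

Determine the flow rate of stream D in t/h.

Let D be the unknown flow. Total out = 1020 + D.
sucrose balance: 271.32 + 0.105·D = 0.184·(1020 + D)
(0.105 − 0.184)·D = 0.184×1020 − 271.32 = -83.64
D = -83.64 / -0.079 = 1058.7 t/h

1059 t/h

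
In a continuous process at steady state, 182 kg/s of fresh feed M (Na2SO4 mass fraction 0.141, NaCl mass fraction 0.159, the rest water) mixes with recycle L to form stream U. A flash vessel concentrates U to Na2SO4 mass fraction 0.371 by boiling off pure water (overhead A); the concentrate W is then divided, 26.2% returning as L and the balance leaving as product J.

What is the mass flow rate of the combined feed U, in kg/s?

206.6 kg/s

Overall Na2SO4 balance (none leaves overhead): Na2SO4 in fresh feed = Na2SO4 in product, i.e. 182×0.141 = (1−0.262)·W·0.371.
W = 25.662/(0.371×0.738) = 93.726 kg/s.
Recycle L = 0.262×93.726 = 24.556 kg/s.
Combined feed U = 182 + 24.556 = 206.56 kg/s.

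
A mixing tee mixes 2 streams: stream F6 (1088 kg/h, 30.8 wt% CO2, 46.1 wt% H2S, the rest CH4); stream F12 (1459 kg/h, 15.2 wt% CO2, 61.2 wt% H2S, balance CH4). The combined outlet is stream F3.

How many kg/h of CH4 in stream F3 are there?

CH4 out = CH4 in = 1088×0.231 + 1459×0.236 = 595.65 kg/h.

595.7 kg/h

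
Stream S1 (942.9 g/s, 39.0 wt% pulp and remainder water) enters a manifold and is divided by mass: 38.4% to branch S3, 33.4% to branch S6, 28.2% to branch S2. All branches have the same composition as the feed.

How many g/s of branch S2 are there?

265.9 g/s

Branch S2 flow = 0.282×942.9 = 265.9 g/s.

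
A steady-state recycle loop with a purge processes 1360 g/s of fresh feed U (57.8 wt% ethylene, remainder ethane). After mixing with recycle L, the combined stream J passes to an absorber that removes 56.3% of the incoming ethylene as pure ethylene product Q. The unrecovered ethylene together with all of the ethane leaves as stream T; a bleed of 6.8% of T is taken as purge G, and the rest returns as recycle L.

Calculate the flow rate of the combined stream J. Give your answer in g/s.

ethane enters only via U and leaves only via the purge: 1360×0.422 = 0.068×(ethane in T), and the absorber passes all ethane, so ethane in J = ethane in T = 8440 g/s.
ethylene in J: m_A = 1360×0.578 + (1−0.068)·(1−0.563)·m_A, so m_A = 786.08/0.5927 = 1326.2 g/s.
J = 1326.2 + 8440 = 9766.2 g/s.

9766 g/s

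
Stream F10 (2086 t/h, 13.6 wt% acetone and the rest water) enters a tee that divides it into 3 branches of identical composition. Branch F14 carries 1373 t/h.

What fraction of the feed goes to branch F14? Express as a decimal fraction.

Fraction to F14 = 1373/2086 = 0.6582.

0.658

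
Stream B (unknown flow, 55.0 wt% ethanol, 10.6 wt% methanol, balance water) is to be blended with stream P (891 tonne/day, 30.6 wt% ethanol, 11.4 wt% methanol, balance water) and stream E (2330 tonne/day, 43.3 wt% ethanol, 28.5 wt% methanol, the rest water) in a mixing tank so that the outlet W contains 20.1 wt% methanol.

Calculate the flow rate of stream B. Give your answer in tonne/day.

Let B be the unknown flow. Total out = 3221 + B.
methanol balance: 765.62 + 0.106·B = 0.201·(3221 + B)
(0.106 − 0.201)·B = 0.201×3221 − 765.62 = -118.2
B = -118.2 / -0.095 = 1244.2 tonne/day

1244 tonne/day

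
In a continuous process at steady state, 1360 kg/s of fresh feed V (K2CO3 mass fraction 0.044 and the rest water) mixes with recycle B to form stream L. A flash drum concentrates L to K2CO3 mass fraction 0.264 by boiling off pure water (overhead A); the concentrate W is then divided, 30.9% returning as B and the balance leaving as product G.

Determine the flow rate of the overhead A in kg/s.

1133 kg/s

Overall K2CO3 balance (none leaves overhead): K2CO3 in fresh feed = K2CO3 in product, i.e. 1360×0.044 = (1−0.309)·W·0.264.
W = 59.84/(0.264×0.691) = 328.03 kg/s.
Recycle B = 0.309×328.03 = 101.36 kg/s.
Combined feed L = 1360 + 101.36 = 1461.4 kg/s.
Overhead A = L − W = 1461.4 − 328.03 = 1133.3 kg/s.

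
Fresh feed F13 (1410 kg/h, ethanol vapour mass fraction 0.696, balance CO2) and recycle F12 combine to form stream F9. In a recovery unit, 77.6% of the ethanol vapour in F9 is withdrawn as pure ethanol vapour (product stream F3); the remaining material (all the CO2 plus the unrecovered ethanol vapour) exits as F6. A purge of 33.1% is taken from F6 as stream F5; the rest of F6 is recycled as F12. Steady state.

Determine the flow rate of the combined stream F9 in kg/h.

CO2 enters only via F13 and leaves only via the purge: 1410×0.304 = 0.331×(CO2 in F6), and the recovery unit passes all CO2, so CO2 in F9 = CO2 in F6 = 1295 kg/h.
ethanol vapour in F9: m_A = 1410×0.696 + (1−0.331)·(1−0.776)·m_A, so m_A = 981.36/0.8501 = 1154.3 kg/h.
F9 = 1154.3 + 1295 = 2449.3 kg/h.

2449 kg/h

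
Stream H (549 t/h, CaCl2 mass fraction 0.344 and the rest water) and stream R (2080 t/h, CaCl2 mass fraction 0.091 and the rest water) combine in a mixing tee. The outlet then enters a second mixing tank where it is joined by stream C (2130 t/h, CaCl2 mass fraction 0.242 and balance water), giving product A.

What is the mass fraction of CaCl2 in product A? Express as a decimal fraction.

Overall, product flow = 4759 t/h.
CaCl2 in = 549×0.344 + 2080×0.091 + 2130×0.242 = 893.6 t/h.
CaCl2 fraction in A = 0.188.

0.188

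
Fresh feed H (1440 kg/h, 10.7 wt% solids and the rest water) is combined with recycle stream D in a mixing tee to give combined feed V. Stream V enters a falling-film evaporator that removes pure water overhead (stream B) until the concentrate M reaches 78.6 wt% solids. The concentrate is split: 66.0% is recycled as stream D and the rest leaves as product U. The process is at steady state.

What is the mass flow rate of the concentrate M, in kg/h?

576.6 kg/h

Overall solids balance (none leaves overhead): solids in fresh feed = solids in product, i.e. 1440×0.107 = (1−0.660)·M·0.786.
M = 154.08/(0.786×0.340) = 576.56 kg/h.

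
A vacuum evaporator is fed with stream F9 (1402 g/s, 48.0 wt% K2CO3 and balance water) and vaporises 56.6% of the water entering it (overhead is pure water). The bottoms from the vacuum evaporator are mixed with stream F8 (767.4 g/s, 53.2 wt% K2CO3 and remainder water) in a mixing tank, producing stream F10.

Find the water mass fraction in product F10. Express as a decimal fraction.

0.385

Vapour removed = 0.566×0.520×1402 = 412.64 g/s; concentrate = 989.36 g/s.
water reaching the mixer = 316.4 (from concentrate) + 767.4×0.468 = 675.55 g/s.
Product flow = 989.36 + 767.4 = 1756.8 g/s; water fraction = 0.385.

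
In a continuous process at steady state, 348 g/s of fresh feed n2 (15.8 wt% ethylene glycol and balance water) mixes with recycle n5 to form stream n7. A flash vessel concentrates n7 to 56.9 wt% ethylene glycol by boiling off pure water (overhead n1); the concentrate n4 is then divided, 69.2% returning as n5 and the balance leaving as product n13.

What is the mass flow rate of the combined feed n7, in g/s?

Overall ethylene glycol balance (none leaves overhead): ethylene glycol in fresh feed = ethylene glycol in product, i.e. 348×0.158 = (1−0.692)·n4·0.569.
n4 = 54.984/(0.569×0.308) = 313.74 g/s.
Recycle n5 = 0.692×313.74 = 217.11 g/s.
Combined feed n7 = 348 + 217.11 = 565.11 g/s.

565.1 g/s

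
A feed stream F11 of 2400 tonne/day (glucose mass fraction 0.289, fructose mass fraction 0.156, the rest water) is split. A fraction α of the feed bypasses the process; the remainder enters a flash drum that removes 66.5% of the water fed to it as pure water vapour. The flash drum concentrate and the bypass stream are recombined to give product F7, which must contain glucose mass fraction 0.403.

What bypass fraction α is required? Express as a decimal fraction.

All 2400×0.289 = 693.6 tonne/day of glucose reaches F7, so F7 = 693.6/0.403 = 1721.1 tonne/day and vapour = 678.91 tonne/day.
The evaporator receives (1−α)·2400 of feed at 0.555 water and removes 0.665 of that water:
0.665×0.555×(1−α)×2400 = 678.91
(1−α) = 678.91/885.78 = 0.7665;  α = 0.2335.

0.234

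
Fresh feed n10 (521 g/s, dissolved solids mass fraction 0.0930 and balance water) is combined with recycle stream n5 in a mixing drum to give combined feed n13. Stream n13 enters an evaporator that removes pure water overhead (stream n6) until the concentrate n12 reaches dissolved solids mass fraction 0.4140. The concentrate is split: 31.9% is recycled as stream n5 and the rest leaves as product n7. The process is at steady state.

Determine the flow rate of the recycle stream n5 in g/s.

Overall dissolved solids balance (none leaves overhead): dissolved solids in fresh feed = dissolved solids in product, i.e. 521×0.093 = (1−0.319)·n12·0.414.
n12 = 48.453/(0.414×0.681) = 171.86 g/s.
Recycle n5 = 0.319×171.86 = 54.823 g/s.

54.82 g/s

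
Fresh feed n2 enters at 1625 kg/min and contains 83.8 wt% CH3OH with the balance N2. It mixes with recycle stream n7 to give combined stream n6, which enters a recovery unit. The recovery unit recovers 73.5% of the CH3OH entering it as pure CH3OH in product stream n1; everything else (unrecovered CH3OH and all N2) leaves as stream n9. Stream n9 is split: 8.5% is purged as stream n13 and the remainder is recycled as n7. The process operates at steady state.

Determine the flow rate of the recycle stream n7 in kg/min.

N2 enters only via n2 and leaves only via the purge: 1625×0.162 = 0.085×(N2 in n9), and the recovery unit passes all N2, so N2 in n6 = N2 in n9 = 3097.1 kg/min.
CH3OH in n6: m_A = 1625×0.838 + (1−0.085)·(1−0.735)·m_A, so m_A = 1361.8/0.7575 = 1797.6 kg/min.
n9 = (1−0.735)×1797.6 + 3097.1 = 3573.4 kg/min.
Recycle n7 = (1−0.085)×3573.4 = 3269.7 kg/min.

3270 kg/min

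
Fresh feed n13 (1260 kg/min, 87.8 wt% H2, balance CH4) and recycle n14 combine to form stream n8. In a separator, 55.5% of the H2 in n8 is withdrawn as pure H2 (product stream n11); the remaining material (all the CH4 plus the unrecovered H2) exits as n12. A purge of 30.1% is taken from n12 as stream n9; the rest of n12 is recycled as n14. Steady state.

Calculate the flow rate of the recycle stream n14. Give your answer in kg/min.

CH4 enters only via n13 and leaves only via the purge: 1260×0.122 = 0.301×(CH4 in n12), and the separator passes all CH4, so CH4 in n8 = CH4 in n12 = 510.7 kg/min.
H2 in n8: m_A = 1260×0.878 + (1−0.301)·(1−0.555)·m_A, so m_A = 1106.3/0.6889 = 1605.8 kg/min.
n12 = (1−0.555)×1605.8 + 510.7 = 1225.3 kg/min.
Recycle n14 = (1−0.301)×1225.3 = 856.46 kg/min.

856.5 kg/min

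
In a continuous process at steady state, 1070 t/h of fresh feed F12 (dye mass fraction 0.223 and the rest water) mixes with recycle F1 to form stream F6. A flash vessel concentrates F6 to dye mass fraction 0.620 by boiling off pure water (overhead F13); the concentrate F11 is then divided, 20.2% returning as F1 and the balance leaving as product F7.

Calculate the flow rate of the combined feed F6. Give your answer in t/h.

1167 t/h

Overall dye balance (none leaves overhead): dye in fresh feed = dye in product, i.e. 1070×0.223 = (1−0.202)·F11·0.620.
F11 = 238.61/(0.620×0.798) = 482.27 t/h.
Recycle F1 = 0.202×482.27 = 97.419 t/h.
Combined feed F6 = 1070 + 97.419 = 1167.4 t/h.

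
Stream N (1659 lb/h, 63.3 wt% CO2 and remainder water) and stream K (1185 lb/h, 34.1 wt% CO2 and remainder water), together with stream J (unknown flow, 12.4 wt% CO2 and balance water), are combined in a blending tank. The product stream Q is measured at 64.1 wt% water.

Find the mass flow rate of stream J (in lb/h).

1844 lb/h

Let J be the unknown flow. Total out = 2844 + J.
water balance: 1389.8 + 0.876·J = 0.641·(2844 + J)
(0.876 − 0.641)·J = 0.641×2844 − 1389.8 = 433.24
J = 433.24 / 0.235 = 1843.6 lb/h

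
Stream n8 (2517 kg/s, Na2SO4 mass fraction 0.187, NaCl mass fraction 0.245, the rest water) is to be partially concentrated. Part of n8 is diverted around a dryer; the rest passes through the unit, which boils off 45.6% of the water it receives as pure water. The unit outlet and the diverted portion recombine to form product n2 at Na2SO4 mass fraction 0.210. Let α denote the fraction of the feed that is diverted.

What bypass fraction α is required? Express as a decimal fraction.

All 2517×0.187 = 470.68 kg/s of Na2SO4 reaches n2, so n2 = 470.68/0.210 = 2241.3 kg/s and vapour = 275.67 kg/s.
The evaporator receives (1−α)·2517 of feed at 0.568 water and removes 0.456 of that water:
0.456×0.568×(1−α)×2517 = 275.67
(1−α) = 275.67/651.92 = 0.4229;  α = 0.5771.

0.577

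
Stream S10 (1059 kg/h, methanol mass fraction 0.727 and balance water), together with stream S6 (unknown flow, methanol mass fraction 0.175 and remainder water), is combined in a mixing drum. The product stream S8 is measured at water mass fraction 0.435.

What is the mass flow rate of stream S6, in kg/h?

439.9 kg/h

Let S6 be the unknown flow. Total out = 1059 + S6.
water balance: 289.11 + 0.825·S6 = 0.435·(1059 + S6)
(0.825 − 0.435)·S6 = 0.435×1059 − 289.11 = 171.56
S6 = 171.56 / 0.390 = 439.89 kg/h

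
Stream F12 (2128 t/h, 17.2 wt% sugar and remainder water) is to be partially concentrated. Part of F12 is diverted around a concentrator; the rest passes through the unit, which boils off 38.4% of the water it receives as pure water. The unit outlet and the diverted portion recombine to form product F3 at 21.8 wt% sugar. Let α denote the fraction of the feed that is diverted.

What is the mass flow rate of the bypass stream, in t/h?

715.8 t/h

All 2128×0.172 = 366.02 t/h of sugar reaches F3, so F3 = 366.02/0.218 = 1679 t/h and vapour = 449.03 t/h.
The evaporator receives (1−α)·2128 of feed at 0.828 water and removes 0.384 of that water:
0.384×0.828×(1−α)×2128 = 449.03
(1−α) = 449.03/676.6 = 0.6637;  α = 0.3363.
Bypass flow = 0.3363×2128 = 715.75 t/h.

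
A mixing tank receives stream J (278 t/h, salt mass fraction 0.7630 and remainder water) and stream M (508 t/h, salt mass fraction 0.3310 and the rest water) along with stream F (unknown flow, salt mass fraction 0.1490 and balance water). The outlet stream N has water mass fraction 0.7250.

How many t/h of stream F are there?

Let F be the unknown flow. Total out = 786 + F.
water balance: 405.74 + 0.851·F = 0.725·(786 + F)
(0.851 − 0.725)·F = 0.725×786 − 405.74 = 164.11
F = 164.11 / 0.126 = 1302.5 t/h

1302 t/h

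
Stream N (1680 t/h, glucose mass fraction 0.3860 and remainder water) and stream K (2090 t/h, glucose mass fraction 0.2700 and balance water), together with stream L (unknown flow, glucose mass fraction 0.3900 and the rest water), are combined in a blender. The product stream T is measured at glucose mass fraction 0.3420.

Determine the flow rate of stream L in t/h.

Let L be the unknown flow. Total out = 3770 + L.
glucose balance: 1212.8 + 0.390·L = 0.342·(3770 + L)
(0.390 − 0.342)·L = 0.342×3770 − 1212.8 = 76.56
L = 76.56 / 0.048 = 1595 t/h

1595 t/h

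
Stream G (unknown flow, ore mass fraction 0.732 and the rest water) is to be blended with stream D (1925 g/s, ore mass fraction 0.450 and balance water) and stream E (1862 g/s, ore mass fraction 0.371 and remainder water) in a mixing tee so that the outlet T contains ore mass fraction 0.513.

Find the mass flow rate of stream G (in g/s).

1761 g/s

Let G be the unknown flow. Total out = 3787 + G.
ore balance: 1557.1 + 0.732·G = 0.513·(3787 + G)
(0.732 − 0.513)·G = 0.513×3787 − 1557.1 = 385.68
G = 385.68 / 0.219 = 1761.1 g/s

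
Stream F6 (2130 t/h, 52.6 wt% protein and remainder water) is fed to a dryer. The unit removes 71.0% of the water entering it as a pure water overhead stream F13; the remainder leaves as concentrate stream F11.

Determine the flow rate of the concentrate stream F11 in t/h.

1413 t/h

water entering = 2130×0.474 = 1009.6 t/h; overhead removed = 0.710×1009.6 = 716.83 t/h.
Concentrate = 2130 − 716.83 = 1413.2 t/h.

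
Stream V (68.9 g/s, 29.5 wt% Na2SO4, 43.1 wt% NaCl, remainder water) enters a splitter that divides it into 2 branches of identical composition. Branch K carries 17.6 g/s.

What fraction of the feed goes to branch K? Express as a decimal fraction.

Fraction to K = 17.6/68.9 = 0.2554.

0.255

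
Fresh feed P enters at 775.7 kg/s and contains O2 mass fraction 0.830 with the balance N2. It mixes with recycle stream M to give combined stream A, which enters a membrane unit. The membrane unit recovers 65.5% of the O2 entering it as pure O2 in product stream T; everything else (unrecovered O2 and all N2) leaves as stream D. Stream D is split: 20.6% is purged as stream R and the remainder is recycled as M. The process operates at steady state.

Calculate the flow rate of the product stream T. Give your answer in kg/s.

580.8 kg/s

O2 in A: m_A = 775.7×0.830 + (1−0.206)·(1−0.655)·m_A, so m_A = 643.83/0.7261 = 886.73 kg/s.
Product T = 0.655×886.73 = 580.81 kg/s.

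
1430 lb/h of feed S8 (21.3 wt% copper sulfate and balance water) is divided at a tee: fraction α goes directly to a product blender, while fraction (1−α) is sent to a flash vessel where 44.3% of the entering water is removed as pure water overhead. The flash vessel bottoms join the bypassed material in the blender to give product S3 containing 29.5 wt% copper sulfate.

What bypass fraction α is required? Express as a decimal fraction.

0.203

All 1430×0.213 = 304.59 lb/h of copper sulfate reaches S3, so S3 = 304.59/0.295 = 1032.5 lb/h and vapour = 397.49 lb/h.
The evaporator receives (1−α)·1430 of feed at 0.787 water and removes 0.443 of that water:
0.443×0.787×(1−α)×1430 = 397.49
(1−α) = 397.49/498.56 = 0.7973;  α = 0.2027.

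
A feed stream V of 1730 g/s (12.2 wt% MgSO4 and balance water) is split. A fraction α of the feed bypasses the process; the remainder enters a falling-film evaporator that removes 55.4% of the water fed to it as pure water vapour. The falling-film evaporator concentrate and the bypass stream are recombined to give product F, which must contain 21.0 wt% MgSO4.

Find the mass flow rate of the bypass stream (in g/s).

239.6 g/s

All 1730×0.122 = 211.06 g/s of MgSO4 reaches F, so F = 211.06/0.210 = 1005 g/s and vapour = 724.95 g/s.
The evaporator receives (1−α)·1730 of feed at 0.878 water and removes 0.554 of that water:
0.554×0.878×(1−α)×1730 = 724.95
(1−α) = 724.95/841.49 = 0.8615;  α = 0.1385.
Bypass flow = 0.1385×1730 = 239.59 g/s.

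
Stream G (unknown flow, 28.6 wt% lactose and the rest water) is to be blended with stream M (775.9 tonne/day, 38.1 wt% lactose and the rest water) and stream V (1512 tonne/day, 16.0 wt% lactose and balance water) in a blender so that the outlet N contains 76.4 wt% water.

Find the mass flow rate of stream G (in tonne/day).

Let G be the unknown flow. Total out = 2287.9 + G.
water balance: 1750.4 + 0.714·G = 0.764·(2287.9 + G)
(0.714 − 0.764)·G = 0.764×2287.9 − 1750.4 = -2.4065
G = -2.4065 / -0.050 = 48.13 tonne/day

48.13 tonne/day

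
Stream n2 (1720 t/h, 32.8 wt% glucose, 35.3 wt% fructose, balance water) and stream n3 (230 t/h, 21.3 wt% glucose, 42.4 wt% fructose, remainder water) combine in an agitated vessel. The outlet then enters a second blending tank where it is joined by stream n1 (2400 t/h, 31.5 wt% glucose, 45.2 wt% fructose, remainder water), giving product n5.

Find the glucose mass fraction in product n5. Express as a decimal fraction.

0.315

Overall, product flow = 4350 t/h.
glucose in = 1720×0.328 + 230×0.213 + 2400×0.315 = 1369.1 t/h.
glucose fraction in n5 = 0.315.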